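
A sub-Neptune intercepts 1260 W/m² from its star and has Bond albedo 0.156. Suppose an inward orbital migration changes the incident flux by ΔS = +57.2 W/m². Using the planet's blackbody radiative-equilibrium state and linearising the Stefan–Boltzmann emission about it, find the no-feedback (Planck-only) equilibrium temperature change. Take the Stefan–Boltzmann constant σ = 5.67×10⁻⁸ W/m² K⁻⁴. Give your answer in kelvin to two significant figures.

Reference equilibrium: T_e = [S(1−α)/(4σ)]^(1/4) = 261.7 K.
TOA radiative forcing: ΔF = (1−α)ΔS/4 = 0.844·(+57.2)/4 = 12.07 W/m².
Planck response: λ_P = 4σT_e³ = 4·5.67×10⁻⁸·(261.7)³ = 4.064 W/m²/K.
ΔT₀ = ΔF/λ_P = 12.07/4.064 = 2.97 K.

3.0 K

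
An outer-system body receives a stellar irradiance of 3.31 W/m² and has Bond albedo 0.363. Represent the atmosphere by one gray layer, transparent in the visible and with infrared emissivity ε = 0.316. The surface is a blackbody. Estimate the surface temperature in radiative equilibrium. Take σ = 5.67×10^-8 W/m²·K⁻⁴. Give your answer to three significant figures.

The planet radiates to space at T_e = [S(1−α)/(4σ)]^(1/4) = 55.22 K.
For a single slab of emissivity ε, T_s⁴ = 2T_e⁴/(2−ε); thus T_s = 55.22·(1.188)^(1/4) = 57.64 K.

57.6 K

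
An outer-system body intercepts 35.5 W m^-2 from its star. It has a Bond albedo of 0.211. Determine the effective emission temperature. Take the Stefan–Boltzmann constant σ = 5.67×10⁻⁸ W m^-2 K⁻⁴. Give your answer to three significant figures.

Absorbed flux (global mean): S(1−α)/4 = 35.50·0.789/4 = 7.002 W m^-2.
Set σT⁴ = 7.002 → T = (7.002/σ)^(1/4) = 105.4 K.

105 kelvin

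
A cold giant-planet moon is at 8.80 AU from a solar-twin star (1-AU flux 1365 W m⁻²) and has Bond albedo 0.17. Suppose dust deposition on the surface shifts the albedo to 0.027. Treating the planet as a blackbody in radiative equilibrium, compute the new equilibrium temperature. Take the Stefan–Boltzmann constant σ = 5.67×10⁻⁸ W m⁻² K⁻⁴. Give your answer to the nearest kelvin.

93 K

Flux at the orbit: S = 1365/(8.80)² = 17.63 W m⁻².
New equilibrium: T₂ = [(1−0.027)·17.63/(4σ)]^(1/4) = 93.25 K.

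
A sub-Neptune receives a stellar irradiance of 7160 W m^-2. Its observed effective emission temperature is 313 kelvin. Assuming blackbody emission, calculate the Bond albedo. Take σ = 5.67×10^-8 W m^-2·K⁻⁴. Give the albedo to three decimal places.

Rearranging the radiative balance, α = 1 − 4σT⁴/S.
4σT⁴ = 4·5.67×10⁻⁸·(313)⁴ = 2177 W m^-2.
Hence α = 1 − 2177/7160 = 0.6960.

0.696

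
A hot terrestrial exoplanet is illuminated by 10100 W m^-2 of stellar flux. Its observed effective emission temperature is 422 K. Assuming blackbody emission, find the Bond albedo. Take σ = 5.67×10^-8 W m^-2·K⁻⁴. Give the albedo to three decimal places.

0.288

From σT⁴ = S(1−α)/4 we invert for α: 1−α = 4σT⁴/S.
4σT⁴ = 4·5.67×10⁻⁸·(422)⁴ = 7193 W m^-2.
1−α = 7193/10100 = 0.7122, so α = 0.2878.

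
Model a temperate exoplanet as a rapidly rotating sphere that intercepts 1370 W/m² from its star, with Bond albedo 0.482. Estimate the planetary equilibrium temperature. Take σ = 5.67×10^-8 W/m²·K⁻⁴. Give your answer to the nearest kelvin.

237 kelvin

The planet absorbs (1−α)S over its disc πR² and re-emits over 4πR², so the mean absorbed flux is (1−0.482)·1370/4 = 177.4 W/m².
Set σT⁴ = 177.4 → T = (177.4/σ)^(1/4) = 236.5 K.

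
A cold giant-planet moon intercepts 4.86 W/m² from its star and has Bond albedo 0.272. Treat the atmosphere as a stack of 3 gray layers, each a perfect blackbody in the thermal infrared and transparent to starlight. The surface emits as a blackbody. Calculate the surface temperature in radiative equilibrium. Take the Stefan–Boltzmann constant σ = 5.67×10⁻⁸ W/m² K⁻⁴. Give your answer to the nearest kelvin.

The effective emission temperature is T_e = [S(1−α)/(4σ)]^¼ = 62.85 K.
With N = 3 opaque layers, T_s = (N+1)^(1/4)·T_e = 4^(1/4)·62.85 = 88.88 K.

89 K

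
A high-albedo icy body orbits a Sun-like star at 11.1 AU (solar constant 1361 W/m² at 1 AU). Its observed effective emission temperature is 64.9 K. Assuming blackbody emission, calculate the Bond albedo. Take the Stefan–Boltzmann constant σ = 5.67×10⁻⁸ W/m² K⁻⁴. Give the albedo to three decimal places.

Flux at the orbit: S = 1361/(11.1)² = 11.05 W/m².
Rearranging the radiative balance, α = 1 − 4σT⁴/S.
4σT⁴ = 4·5.67×10⁻⁸·(64.9)⁴ = 4.024 W/m².
1−α = 4.024/11.05 = 0.3643, so α = 0.6357.

0.636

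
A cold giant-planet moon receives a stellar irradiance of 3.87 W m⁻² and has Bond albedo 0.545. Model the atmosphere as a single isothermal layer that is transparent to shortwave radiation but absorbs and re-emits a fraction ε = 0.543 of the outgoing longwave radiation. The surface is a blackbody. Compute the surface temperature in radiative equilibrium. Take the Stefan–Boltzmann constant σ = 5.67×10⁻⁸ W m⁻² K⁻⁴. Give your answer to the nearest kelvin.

57 K

At the top of the atmosphere, σT_e⁴ = S(1−α)/4 = 0.4402 W m⁻², giving T_e = 52.79 K.
The surface balance (absorbed SW + ε·downward IR = σT_s⁴) with T_a⁴ = T_s⁴/2 reduces to T_s = T_e·[2/(2−ε)]^¼ = 57.14 K.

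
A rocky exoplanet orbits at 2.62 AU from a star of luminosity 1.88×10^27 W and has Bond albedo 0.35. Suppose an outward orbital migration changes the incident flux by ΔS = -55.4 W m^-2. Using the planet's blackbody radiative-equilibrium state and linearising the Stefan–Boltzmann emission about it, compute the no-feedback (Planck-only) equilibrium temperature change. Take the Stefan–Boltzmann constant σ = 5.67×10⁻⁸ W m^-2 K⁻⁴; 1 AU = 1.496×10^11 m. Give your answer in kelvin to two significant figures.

-3.3 kelvin

d = 2.62 × 1.496×10^11 m = 3.920×10^11 m.
Spreading L over a sphere of radius d: S = 1.88×10^27/(4π·3.92×10^11²) = 973.8 W m^-2.
The baseline emission temperature is T_e = 229.8 K.
ΔF = Δ[S(1−α)]/4 = (1−0.35)·-55.4/4 = -9.002 W m^-2.
Planck response: λ_P = 4σT_e³ = 4·5.67×10⁻⁸·(229.8)³ = 2.754 W m^-2/K.
Hence the no-feedback warming is ΔF/(4σT_e³) = -3.27 K.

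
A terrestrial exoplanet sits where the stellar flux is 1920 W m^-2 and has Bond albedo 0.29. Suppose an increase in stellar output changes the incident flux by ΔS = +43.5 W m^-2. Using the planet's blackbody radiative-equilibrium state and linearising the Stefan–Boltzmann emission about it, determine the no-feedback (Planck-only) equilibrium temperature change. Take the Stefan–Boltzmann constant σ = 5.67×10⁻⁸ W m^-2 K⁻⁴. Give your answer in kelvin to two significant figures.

Reference equilibrium: T_e = [S(1−α)/(4σ)]^(1/4) = 278.4 K.
TOA radiative forcing: ΔF = (1−α)ΔS/4 = 0.71·(+43.5)/4 = 7.721 W m^-2.
Planck response: λ_P = 4σT_e³ = 4·5.67×10⁻⁸·(278.4)³ = 4.896 W m^-2/K.
Hence the no-feedback warming is ΔF/(4σT_e³) = 1.58 K.

1.6 K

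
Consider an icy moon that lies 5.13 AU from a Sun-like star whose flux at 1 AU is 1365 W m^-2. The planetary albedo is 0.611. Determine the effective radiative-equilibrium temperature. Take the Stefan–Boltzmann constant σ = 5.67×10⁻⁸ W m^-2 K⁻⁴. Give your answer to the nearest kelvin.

97 kelvin

By the inverse-square law, S = 1365/5.13² = 51.87 W m^-2.
Absorbed flux (global mean): S(1−α)/4 = 51.87·0.389/4 = 5.044 W m^-2.
Set σT⁴ = 5.044 → T = (5.044/σ)^(1/4) = 97.12 K.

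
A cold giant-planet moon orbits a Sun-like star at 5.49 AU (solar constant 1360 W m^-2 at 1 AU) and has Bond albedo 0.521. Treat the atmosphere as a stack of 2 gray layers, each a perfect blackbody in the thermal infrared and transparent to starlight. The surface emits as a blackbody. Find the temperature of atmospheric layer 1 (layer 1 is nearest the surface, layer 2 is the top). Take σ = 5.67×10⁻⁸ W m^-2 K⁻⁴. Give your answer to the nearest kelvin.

Irradiance scales as 1/d², so S = 1360 W m^-2 × (1/5.49)² = 45.12 W m^-2.
Top-of-atmosphere balance: σT_e⁴ = S(1−α)/4 = 5.403 W m^-2 → T_e = 98.80 K.
Each opaque layer satisfies 2T_j⁴ = T_{j−1}⁴ + T_{j+1}⁴, giving T_k⁴ = (N+1−k)T_e⁴.
With k = 1: T_1 = (2+1−1)^¼·98.80 K = 117.5 K.

117 K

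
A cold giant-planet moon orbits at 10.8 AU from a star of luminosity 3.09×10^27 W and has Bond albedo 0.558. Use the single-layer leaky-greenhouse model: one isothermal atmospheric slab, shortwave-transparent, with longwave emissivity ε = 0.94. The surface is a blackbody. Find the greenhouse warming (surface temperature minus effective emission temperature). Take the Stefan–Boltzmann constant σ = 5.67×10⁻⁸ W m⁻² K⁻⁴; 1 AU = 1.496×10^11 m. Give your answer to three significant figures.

20.0 K

d = 10.8 × 1.496×10^11 m = 1.616×10^12 m.
Spreading L over a sphere of radius d: S = 3.09×10^27/(4π·1.62×10^12²) = 94.20 W m⁻².
Effective emission temperature (TOA balance): σT_e⁴ = S(1−α)/4 = 10.41 W m⁻² → T_e = 116.4 K.
For a single slab of emissivity ε, T_s⁴ = 2T_e⁴/(2−ε); thus T_s = 116.4·(1.887)^(1/4) = 136.4 K.
The atmosphere warms the surface by 20.02 K.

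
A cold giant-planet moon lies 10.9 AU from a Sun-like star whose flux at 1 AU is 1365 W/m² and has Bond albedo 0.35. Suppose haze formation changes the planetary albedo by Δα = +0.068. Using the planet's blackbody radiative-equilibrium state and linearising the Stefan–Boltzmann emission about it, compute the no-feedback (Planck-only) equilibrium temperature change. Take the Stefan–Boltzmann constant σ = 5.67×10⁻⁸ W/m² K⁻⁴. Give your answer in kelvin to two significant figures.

-2.0 kelvin

Irradiance scales as 1/d², so S = 1365 W/m² × (1/10.9)² = 11.49 W/m².
Reference equilibrium: T_e = [S(1−α)/(4σ)]^(1/4) = 75.75 K.
The change in absorbed flux is Δ[S(1−α)/4] = −SΔα/4 = -0.1953 W/m².
Linearising σT⁴ gives d(σT⁴)/dT = 4σT_e³ = 0.09858 W/m² per K.
So ΔT₀ = -0.1953/0.09858 = -1.98 K.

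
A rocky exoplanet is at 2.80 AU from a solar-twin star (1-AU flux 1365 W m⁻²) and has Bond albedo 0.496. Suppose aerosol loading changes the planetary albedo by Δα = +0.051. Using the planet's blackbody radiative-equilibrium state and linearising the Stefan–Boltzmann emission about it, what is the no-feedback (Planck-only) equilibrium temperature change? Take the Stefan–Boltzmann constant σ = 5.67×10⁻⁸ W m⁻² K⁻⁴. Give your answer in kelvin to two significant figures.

-3.5 K

Irradiance scales as 1/d², so S = 1365 W m⁻² × (1/2.80)² = 174.1 W m⁻².
The baseline emission temperature is T_e = 140.2 K.
ΔF = −(S/4)Δα = −(174.1/4)×(+0.051) = -2.220 W m⁻².
Planck response: λ_P = 4σT_e³ = 4·5.67×10⁻⁸·(140.2)³ = 0.6257 W m⁻²/K.
ΔT₀ = ΔF/λ_P = -2.220/0.6257 = -3.55 K.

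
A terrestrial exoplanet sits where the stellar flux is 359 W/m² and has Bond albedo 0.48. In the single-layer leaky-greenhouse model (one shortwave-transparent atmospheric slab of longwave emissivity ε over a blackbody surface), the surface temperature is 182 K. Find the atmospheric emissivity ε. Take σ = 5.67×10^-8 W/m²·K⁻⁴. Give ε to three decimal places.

0.500

TOA balance gives T_e = 169.4 K.
Since (2−ε)/2 = (T_e/T_s)⁴ = 0.7502, ε = 0.4996.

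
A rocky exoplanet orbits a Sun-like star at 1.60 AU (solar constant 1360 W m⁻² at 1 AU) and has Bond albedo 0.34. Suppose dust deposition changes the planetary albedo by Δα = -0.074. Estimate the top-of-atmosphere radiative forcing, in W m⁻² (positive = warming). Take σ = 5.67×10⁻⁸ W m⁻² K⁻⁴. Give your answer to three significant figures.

9.83 W m⁻²

Irradiance scales as 1/d², so S = 1360 W m⁻² × (1/1.60)² = 531.2 W m⁻².
ΔF = −(S/4)Δα = −(531.2/4)×(-0.074) = 9.828 W m⁻².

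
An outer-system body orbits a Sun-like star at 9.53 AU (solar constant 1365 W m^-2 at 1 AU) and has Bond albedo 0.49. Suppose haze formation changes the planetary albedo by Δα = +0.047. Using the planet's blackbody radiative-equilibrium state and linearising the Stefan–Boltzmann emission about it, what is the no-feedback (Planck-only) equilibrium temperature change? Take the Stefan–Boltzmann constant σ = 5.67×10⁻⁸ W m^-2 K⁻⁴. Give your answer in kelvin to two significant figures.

Irradiance scales as 1/d², so S = 1365 W m^-2 × (1/9.53)² = 15.03 W m^-2.
The baseline emission temperature is T_e = 76.25 K.
ΔF = −(S/4)Δα = −(15.03/4)×(+0.047) = -0.1766 W m^-2.
Planck response: λ_P = 4σT_e³ = 4·5.67×10⁻⁸·(76.25)³ = 0.1005 W m^-2/K.
Hence the no-feedback warming is ΔF/(4σT_e³) = -1.76 K.

-1.8 K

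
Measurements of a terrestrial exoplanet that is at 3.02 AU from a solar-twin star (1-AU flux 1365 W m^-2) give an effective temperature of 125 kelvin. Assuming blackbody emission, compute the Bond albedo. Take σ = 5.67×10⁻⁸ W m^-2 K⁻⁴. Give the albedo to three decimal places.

Flux at the orbit: S = 1365/(3.02)² = 149.7 W m^-2.
Rearranging the radiative balance, α = 1 − 4σT⁴/S.
σT⁴ = 13.84 W m^-2, so 4σT⁴ = 55.37 W m^-2.
Hence α = 1 − 55.37/149.7 = 0.6300.

0.630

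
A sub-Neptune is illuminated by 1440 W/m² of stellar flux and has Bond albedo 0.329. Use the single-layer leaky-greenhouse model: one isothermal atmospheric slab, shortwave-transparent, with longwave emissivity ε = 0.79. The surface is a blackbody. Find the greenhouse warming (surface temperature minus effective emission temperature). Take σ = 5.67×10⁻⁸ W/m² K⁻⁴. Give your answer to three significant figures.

34.2 K

Effective emission temperature (TOA balance): σT_e⁴ = S(1−α)/4 = 241.6 W/m² → T_e = 255.5 K.
Surface balance with a leaky layer gives σT_s⁴ = σT_e⁴·2/(2−ε), so T_s = T_e·[2/(2−0.79)]^(1/4) = 289.7 K.
T_s − T_e = 289.7 − 255.5 = 34.20 K.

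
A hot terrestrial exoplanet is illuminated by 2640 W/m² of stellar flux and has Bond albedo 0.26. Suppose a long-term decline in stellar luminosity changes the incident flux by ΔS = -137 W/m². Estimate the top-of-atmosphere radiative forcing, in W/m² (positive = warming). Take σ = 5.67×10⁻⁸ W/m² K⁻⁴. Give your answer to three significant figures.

Only a fraction (1−α) is absorbed and it's spread over 4πR², so ΔF = (1−α)ΔS/4 = -25.34 W/m².

-25.3 W/m²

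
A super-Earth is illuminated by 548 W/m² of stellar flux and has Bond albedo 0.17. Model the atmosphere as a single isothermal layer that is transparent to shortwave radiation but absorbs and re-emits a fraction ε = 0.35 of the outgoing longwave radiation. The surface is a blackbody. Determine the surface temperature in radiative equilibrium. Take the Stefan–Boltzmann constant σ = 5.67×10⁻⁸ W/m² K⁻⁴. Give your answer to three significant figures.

The planet radiates to space at T_e = [S(1−α)/(4σ)]^(1/4) = 211.6 K.
Surface balance with a leaky layer gives σT_s⁴ = σT_e⁴·2/(2−ε), so T_s = T_e·[2/(2−0.35)]^(1/4) = 222.0 K.

222 K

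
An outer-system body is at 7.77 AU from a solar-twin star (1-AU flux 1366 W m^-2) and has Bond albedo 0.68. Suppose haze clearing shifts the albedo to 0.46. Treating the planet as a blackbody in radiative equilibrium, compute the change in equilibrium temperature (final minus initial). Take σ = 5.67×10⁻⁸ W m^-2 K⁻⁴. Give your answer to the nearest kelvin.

By the inverse-square law, S = 1366/7.77² = 22.63 W m^-2.
Initial: T₁ = [S(1−0.68)/(4σ)]^(1/4) = 75.17 K.
After:  T₂ = [22.63·0.54/(4σ)]^(1/4) = 85.67 K.
Change: 85.67 − 75.17 = 10.50 K.

11 K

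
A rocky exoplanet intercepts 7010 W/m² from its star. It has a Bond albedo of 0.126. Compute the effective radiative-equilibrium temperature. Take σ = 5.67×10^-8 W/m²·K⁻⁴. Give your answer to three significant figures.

The planet absorbs (1−α)S over its disc πR² and re-emits over 4πR², so the mean absorbed flux is (1−0.126)·7010/4 = 1532 W/m².
In equilibrium σT⁴ equals this, so T = 405.4 K.

405 K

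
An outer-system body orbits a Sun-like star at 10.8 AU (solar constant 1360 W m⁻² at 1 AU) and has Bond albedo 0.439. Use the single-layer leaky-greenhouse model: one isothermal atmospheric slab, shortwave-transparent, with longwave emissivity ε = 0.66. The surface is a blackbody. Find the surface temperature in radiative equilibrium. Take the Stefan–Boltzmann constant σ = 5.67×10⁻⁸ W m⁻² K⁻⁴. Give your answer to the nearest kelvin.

By the inverse-square law, S = 1360/10.8² = 11.66 W m⁻².
Effective emission temperature (TOA balance): σT_e⁴ = S(1−α)/4 = 1.635 W m⁻² → T_e = 73.28 K.
For a single slab of emissivity ε, T_s⁴ = 2T_e⁴/(2−ε); thus T_s = 73.28·(1.493)^(1/4) = 81.00 K.

81 K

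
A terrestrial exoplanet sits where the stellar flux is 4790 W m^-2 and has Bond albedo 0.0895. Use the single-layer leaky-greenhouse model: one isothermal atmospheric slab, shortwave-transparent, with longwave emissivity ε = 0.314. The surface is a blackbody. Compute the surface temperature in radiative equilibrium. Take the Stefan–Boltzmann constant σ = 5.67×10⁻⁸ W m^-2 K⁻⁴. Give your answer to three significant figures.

389 K

The planet radiates to space at T_e = [S(1−α)/(4σ)]^(1/4) = 372.4 K.
Surface balance with a leaky layer gives σT_s⁴ = σT_e⁴·2/(2−ε), so T_s = T_e·[2/(2−0.314)]^(1/4) = 388.6 K.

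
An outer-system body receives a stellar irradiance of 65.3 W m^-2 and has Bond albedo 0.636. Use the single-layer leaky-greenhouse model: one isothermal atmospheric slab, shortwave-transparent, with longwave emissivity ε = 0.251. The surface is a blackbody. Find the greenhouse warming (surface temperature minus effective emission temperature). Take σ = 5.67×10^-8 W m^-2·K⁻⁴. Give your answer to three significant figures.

The planet radiates to space at T_e = [S(1−α)/(4σ)]^(1/4) = 101.2 K.
The surface balance (absorbed SW + ε·downward IR = σT_s⁴) with T_a⁴ = T_s⁴/2 reduces to T_s = T_e·[2/(2−ε)]^¼ = 104.6 K.
The atmosphere warms the surface by 3.450 K.

3.45 K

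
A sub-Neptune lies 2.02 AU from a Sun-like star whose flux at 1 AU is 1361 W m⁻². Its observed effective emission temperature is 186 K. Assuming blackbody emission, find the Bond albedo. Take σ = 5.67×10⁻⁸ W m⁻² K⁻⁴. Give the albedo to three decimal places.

Flux at the orbit: S = 1361/(2.02)² = 333.5 W m⁻².
From σT⁴ = S(1−α)/4 we invert for α: 1−α = 4σT⁴/S.
4σT⁴ = 4·5.67×10⁻⁸·(186)⁴ = 271.5 W m⁻².
Hence α = 1 − 271.5/333.5 = 0.1862.

0.186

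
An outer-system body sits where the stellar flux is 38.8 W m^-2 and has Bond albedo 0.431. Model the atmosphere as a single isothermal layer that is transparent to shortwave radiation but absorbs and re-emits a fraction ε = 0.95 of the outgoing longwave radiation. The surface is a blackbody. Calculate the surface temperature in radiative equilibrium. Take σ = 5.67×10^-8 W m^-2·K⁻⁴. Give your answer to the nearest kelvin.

117 K

At the top of the atmosphere, σT_e⁴ = S(1−α)/4 = 5.519 W m^-2, giving T_e = 99.33 K.
For a single slab of emissivity ε, T_s⁴ = 2T_e⁴/(2−ε); thus T_s = 99.33·(1.905)^(1/4) = 116.7 K.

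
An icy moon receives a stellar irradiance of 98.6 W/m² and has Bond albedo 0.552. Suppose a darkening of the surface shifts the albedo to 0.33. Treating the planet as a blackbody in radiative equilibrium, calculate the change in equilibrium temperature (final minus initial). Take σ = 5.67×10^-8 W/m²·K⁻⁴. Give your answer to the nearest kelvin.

13 K

Before: T₁ = [98.60·0.448/(4σ)]^(1/4) = 118.1 K.
After:  T₂ = [98.60·0.67/(4σ)]^(1/4) = 130.6 K.
Change: 130.6 − 118.1 = 12.51 K.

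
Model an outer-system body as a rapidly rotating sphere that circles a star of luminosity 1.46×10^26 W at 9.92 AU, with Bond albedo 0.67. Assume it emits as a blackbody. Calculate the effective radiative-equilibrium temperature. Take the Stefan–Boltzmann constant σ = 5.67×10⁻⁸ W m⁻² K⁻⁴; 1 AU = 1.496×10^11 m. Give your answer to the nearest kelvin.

53 kelvin

d = 9.92 × 1.496×10^11 m = 1.484×10^12 m.
Flux at the orbit: S = L/(4πd²) = 1.46×10^26/(4π·(1.48×10^12)²) = 5.275 W m⁻².
The planet absorbs (1−α)S over its disc πR² and re-emits over 4πR², so the mean absorbed flux is (1−0.67)·5.275/4 = 0.4352 W m⁻².
Set σT⁴ = 0.4352 → T = (0.4352/σ)^(1/4) = 52.64 K.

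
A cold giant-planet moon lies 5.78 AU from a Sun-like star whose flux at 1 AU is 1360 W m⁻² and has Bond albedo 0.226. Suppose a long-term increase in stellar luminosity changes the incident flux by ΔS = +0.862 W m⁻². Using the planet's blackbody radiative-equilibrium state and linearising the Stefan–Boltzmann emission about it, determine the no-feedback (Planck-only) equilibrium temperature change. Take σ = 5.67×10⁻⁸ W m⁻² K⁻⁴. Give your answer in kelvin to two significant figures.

0.57 kelvin

By the inverse-square law, S = 1360/5.78² = 40.71 W m⁻².
Unperturbed T_e = [40.71·(1−0.226)/(4σ)]^¼ = 108.6 K.
TOA radiative forcing: ΔF = (1−α)ΔS/4 = 0.774·(+0.862)/4 = 0.1668 W m⁻².
Linearising σT⁴ gives d(σT⁴)/dT = 4σT_e³ = 0.2902 W m⁻² per K.
ΔT₀ = ΔF/λ_P = 0.1668/0.2902 = 0.575 K.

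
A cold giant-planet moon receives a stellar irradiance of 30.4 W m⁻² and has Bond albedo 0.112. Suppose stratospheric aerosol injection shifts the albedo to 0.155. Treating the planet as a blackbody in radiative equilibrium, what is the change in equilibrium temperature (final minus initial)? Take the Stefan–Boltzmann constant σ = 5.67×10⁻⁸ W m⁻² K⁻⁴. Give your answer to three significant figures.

Before: T₁ = [30.40·0.888/(4σ)]^(1/4) = 104.5 K.
With α = 0.155, T₂ = 103.2 K.
Change: 103.2 − 104.5 = -1.288 K.

-1.29 K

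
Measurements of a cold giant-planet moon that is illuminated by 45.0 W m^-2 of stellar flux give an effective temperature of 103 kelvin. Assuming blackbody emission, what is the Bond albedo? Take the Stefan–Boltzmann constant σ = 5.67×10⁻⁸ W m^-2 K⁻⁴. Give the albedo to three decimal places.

Energy balance: S(1−α)/4 = σT⁴, so 1−α = 4σT⁴/S.
4σT⁴ = 4·5.67×10⁻⁸·(103)⁴ = 25.53 W m^-2.
Hence α = 1 − 25.53/45.00 = 0.4327.

0.433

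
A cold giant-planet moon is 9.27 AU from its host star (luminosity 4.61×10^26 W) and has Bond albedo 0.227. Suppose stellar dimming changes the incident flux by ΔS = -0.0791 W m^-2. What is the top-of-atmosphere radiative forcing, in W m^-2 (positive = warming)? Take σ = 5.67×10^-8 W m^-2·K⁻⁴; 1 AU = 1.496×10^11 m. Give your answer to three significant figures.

d = 9.27 × 1.496×10^11 m = 1.387×10^12 m.
Flux at the orbit: S = L/(4πd²) = 4.61×10^26/(4π·(1.39×10^12)²) = 19.08 W m^-2.
ΔF = Δ[S(1−α)]/4 = (1−0.227)·-0.0791/4 = -0.01529 W m^-2.

-0.0153 W m^-2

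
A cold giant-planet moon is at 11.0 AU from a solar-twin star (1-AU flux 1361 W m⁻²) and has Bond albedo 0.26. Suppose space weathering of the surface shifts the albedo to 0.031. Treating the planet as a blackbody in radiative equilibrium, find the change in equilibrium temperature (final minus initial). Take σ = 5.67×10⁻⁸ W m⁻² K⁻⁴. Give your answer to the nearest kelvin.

Flux at the orbit: S = 1361/(11.0)² = 11.25 W m⁻².
Before: T₁ = [11.25·0.74/(4σ)]^(1/4) = 77.83 K.
Final:   T₂ = [S(1−0.031)/(4σ)]^(1/4) = 83.26 K.
Change: 83.26 − 77.83 = 5.427 K.

5 K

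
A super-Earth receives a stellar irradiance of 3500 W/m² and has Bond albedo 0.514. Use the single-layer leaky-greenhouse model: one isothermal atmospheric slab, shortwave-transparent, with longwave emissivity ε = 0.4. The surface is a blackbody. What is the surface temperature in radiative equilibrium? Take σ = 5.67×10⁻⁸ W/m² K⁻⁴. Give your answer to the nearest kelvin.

311 K

At the top of the atmosphere, σT_e⁴ = S(1−α)/4 = 425.2 W/m², giving T_e = 294.3 K.
For a single slab of emissivity ε, T_s⁴ = 2T_e⁴/(2−ε); thus T_s = 294.3·(1.25)^(1/4) = 311.2 K.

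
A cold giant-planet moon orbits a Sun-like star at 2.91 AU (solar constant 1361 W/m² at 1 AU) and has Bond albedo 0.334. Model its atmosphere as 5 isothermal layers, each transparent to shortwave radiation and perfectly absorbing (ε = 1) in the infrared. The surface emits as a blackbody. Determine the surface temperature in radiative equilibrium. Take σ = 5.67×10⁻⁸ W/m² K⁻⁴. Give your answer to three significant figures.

231 kelvin

Flux at the orbit: S = 1361/(2.91)² = 160.7 W/m².
Top-of-atmosphere balance: σT_e⁴ = S(1−α)/4 = 26.76 W/m² → T_e = 147.4 K.
For an N-layer opaque stack, T_s⁴ = (N+1)T_e⁴, hence T_s = (6)^(1/4)×147.4 K = 230.7 K.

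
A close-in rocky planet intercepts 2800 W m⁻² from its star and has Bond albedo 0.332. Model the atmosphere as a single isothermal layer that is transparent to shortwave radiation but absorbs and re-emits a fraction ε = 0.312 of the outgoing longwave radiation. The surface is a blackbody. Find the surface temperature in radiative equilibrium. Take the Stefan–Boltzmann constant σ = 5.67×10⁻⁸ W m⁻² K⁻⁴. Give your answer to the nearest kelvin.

314 kelvin

At the top of the atmosphere, σT_e⁴ = S(1−α)/4 = 467.6 W m⁻², giving T_e = 301.4 K.
For a single slab of emissivity ε, T_s⁴ = 2T_e⁴/(2−ε); thus T_s = 301.4·(1.185)^(1/4) = 314.4 K.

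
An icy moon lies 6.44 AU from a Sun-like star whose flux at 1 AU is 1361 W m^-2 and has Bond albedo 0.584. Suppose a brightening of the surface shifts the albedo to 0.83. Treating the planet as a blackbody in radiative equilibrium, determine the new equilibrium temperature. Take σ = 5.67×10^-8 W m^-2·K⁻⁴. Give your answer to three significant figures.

Flux at the orbit: S = 1361/(6.44)² = 32.82 W m^-2.
T₂ = [S(1−α₂)/(4σ)]^(1/4) = [32.82·0.17/(4σ)]^(1/4) = 70.42 K.

70.4 K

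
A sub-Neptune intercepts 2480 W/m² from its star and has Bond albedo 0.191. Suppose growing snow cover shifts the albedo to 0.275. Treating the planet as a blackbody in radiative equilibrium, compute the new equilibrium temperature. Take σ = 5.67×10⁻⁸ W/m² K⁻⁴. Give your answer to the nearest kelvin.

T₂ = [S(1−α₂)/(4σ)]^(1/4) = [2480·0.725/(4σ)]^(1/4) = 298.4 K.

298 kelvin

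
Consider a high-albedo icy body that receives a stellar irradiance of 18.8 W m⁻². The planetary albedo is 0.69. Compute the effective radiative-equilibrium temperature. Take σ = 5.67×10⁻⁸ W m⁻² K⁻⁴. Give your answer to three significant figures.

71.2 kelvin

The planet absorbs (1−α)S over its disc πR² and re-emits over 4πR², so the mean absorbed flux is (1−0.69)·18.80/4 = 1.457 W m⁻².
In equilibrium σT⁴ equals this, so T = 71.20 K.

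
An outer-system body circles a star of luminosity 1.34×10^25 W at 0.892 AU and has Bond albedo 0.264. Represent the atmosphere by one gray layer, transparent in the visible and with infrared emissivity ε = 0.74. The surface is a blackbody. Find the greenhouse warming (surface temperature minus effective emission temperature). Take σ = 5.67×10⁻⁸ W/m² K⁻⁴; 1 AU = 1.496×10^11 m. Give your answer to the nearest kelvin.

d = 0.892 × 1.496×10^11 m = 1.334×10^11 m.
S = L/(4πd²) = 59.88 W/m².
At the top of the atmosphere, σT_e⁴ = S(1−α)/4 = 11.02 W/m², giving T_e = 118.1 K.
Surface balance with a leaky layer gives σT_s⁴ = σT_e⁴·2/(2−ε), so T_s = T_e·[2/(2−0.74)]^(1/4) = 132.5 K.
T_s − T_e = 132.5 − 118.1 = 14.46 K.

14 K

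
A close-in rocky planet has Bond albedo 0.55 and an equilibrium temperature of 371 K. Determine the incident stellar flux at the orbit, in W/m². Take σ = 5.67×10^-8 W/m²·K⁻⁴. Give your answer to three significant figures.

Invert the energy balance for S: S = 4σT⁴/(1−α).
σT⁴ = 5.67×10⁻⁸·(371)⁴ = 1074 W/m².
S = 4·1074/0.45 = 9548 W/m².

9550 W/m²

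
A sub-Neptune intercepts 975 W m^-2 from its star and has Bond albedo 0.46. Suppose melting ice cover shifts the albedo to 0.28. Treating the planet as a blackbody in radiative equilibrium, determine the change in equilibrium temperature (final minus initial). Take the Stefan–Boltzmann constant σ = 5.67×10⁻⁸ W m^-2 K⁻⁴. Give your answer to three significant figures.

16.4 kelvin

Before: T₁ = [975.0·0.54/(4σ)]^(1/4) = 219.5 K.
With α = 0.28, T₂ = 235.9 K.
ΔT = T₂ − T₁ = 16.37 K.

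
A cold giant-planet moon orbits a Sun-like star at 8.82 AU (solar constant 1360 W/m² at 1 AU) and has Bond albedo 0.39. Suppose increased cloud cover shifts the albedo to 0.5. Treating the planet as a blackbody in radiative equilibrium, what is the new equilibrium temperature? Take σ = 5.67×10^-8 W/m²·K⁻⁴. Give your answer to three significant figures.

78.8 kelvin

Flux at the orbit: S = 1360/(8.82)² = 17.48 W/m².
T₂ = [S(1−α₂)/(4σ)]^(1/4) = [17.48·0.5/(4σ)]^(1/4) = 78.79 K.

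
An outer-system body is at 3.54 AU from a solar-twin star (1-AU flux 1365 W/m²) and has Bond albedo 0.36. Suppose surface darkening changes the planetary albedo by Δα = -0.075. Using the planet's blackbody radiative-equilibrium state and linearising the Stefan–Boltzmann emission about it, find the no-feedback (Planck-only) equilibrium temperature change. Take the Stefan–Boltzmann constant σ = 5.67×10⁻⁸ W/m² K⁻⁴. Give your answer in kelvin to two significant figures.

3.9 K

By the inverse-square law, S = 1365/3.54² = 108.9 W/m².
Unperturbed T_e = [108.9·(1−0.36)/(4σ)]^¼ = 132.4 K.
ΔF = −(S/4)Δα = −(108.9/4)×(-0.075) = 2.042 W/m².
Linearising σT⁴ gives d(σT⁴)/dT = 4σT_e³ = 0.5265 W/m² per K.
ΔT₀ = ΔF/λ_P = 2.042/0.5265 = 3.88 K.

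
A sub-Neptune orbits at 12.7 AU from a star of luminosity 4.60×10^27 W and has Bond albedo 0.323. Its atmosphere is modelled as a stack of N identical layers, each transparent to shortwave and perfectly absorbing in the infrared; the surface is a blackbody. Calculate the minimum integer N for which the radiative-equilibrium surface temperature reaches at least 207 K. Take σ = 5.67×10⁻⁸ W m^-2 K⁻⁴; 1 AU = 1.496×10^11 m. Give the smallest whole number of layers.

d = 12.7 × 1.496×10^11 m = 1.900×10^12 m.
Spreading L over a sphere of radius d: S = 4.60×10^27/(4π·1.90×10^12²) = 101.4 W m^-2.
The effective emission temperature is T_e = [S(1−α)/(4σ)]^¼ = 131.9 K.
Need (N+1)T_e⁴ ≥ T_s⁴, i.e. N+1 ≥ (207/131.9)⁴ = 6.065.
So N ≥ 5.065; the smallest integer is N = 6.

6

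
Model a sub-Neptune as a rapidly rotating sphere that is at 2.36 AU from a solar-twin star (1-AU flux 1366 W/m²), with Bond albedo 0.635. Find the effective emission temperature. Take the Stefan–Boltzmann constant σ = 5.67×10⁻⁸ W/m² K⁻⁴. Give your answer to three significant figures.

141 kelvin

By the inverse-square law, S = 1366/2.36² = 245.3 W/m².
Averaging over the sphere, the absorbed flux is S(1−α)/4 = 22.38 W/m².
Balancing against σT⁴: T = (22.38/5.67×10⁻⁸)^(1/4) = 141.0 K.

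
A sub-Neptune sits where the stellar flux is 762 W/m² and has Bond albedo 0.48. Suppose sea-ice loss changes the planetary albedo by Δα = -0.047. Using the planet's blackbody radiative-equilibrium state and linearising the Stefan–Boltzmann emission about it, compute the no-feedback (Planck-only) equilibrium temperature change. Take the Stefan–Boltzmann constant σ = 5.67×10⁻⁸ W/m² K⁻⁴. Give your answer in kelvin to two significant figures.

The baseline emission temperature is T_e = 204.4 K.
The change in absorbed flux is Δ[S(1−α)/4] = −SΔα/4 = 8.954 W/m².
Planck response: λ_P = 4σT_e³ = 4·5.67×10⁻⁸·(204.4)³ = 1.938 W/m²/K.
Hence the no-feedback warming is ΔF/(4σT_e³) = 4.62 K.

4.6 kelvin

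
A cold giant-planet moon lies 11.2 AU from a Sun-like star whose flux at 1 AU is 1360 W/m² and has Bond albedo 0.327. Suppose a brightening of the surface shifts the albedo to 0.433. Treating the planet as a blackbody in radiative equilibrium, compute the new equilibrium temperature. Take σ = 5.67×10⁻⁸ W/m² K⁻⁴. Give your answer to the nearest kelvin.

By the inverse-square law, S = 1360/11.2² = 10.84 W/m².
T₂ = [S(1−α₂)/(4σ)]^(1/4) = [10.84·0.567/(4σ)]^(1/4) = 72.15 K.

72 K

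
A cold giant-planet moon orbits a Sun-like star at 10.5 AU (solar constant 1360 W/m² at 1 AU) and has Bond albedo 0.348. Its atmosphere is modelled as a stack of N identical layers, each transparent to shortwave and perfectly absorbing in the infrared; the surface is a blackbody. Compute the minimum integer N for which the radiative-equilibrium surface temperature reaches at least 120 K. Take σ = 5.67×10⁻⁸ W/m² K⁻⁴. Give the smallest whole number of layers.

Irradiance scales as 1/d², so S = 1360 W/m² × (1/10.5)² = 12.34 W/m².
OLR = S(1−α)/4 = 2.011 W/m²; the top layer radiates at T_e = 77.17 K.
T_s = (N+1)^(1/4)·T_e ≥ 120 K requires N+1 ≥ (T_s/T_e)⁴ = (120/77.17)⁴ = 5.847.
Rounding up, N = 5.

5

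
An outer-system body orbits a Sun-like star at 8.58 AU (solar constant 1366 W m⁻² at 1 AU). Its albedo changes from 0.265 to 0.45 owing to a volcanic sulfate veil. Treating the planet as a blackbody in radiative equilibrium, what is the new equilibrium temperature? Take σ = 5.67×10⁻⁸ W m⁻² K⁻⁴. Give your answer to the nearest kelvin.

82 K

By the inverse-square law, S = 1366/8.58² = 18.56 W m⁻².
New equilibrium: T₂ = [(1−0.45)·18.56/(4σ)]^(1/4) = 81.90 K.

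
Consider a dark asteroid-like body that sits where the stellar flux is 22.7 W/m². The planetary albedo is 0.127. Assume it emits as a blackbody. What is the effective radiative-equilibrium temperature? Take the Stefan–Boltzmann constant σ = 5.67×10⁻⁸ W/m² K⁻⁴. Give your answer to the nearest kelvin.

97 kelvin

Averaging over the sphere, the absorbed flux is S(1−α)/4 = 4.954 W/m².
In equilibrium σT⁴ equals this, so T = 96.68 K.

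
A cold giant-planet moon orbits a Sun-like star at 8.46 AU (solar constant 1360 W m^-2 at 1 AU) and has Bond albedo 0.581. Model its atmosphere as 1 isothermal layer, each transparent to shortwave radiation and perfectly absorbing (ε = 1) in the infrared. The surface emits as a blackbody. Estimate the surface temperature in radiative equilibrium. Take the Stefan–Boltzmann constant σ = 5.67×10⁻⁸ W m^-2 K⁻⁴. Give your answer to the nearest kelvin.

By the inverse-square law, S = 1360/8.46² = 19.00 W m^-2.
Top-of-atmosphere balance: σT_e⁴ = S(1−α)/4 = 1.990 W m^-2 → T_e = 76.97 K.
Layer-by-layer balance gives σT_s⁴ = (N+1)σT_e⁴, so T_s = 2^¼·76.97 = 91.54 K.

92 kelvin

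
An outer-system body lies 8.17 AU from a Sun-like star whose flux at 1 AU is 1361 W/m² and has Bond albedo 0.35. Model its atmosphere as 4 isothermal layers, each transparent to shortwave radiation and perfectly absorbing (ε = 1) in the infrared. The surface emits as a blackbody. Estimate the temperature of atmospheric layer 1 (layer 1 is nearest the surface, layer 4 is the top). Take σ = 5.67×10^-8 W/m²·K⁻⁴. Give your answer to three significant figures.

124 K

By the inverse-square law, S = 1361/8.17² = 20.39 W/m².
Top-of-atmosphere balance: σT_e⁴ = S(1−α)/4 = 3.313 W/m² → T_e = 87.43 K.
Each opaque layer satisfies 2T_j⁴ = T_{j−1}⁴ + T_{j+1}⁴, giving T_k⁴ = (N+1−k)T_e⁴.
With k = 1: T_1 = (4+1−1)^¼·87.43 K = 123.6 K.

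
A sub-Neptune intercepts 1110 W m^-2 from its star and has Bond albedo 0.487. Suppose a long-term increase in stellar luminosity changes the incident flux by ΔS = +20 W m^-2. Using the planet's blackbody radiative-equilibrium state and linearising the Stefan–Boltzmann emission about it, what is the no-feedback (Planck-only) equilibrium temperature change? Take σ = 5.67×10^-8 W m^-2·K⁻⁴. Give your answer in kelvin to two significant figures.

1.0 kelvin

Reference equilibrium: T_e = [S(1−α)/(4σ)]^(1/4) = 223.8 K.
TOA radiative forcing: ΔF = (1−α)ΔS/4 = 0.513·(+20)/4 = 2.565 W m^-2.
Linearising σT⁴ gives d(σT⁴)/dT = 4σT_e³ = 2.544 W m^-2 per K.
So ΔT₀ = 2.565/2.544 = 1.01 K.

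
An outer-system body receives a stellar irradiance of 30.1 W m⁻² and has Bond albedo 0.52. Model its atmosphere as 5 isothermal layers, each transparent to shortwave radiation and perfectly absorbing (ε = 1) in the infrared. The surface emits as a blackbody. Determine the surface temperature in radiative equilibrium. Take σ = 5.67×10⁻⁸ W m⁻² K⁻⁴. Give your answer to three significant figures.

Top-of-atmosphere balance: σT_e⁴ = S(1−α)/4 = 3.612 W m⁻² → T_e = 89.34 K.
For an N-layer opaque stack, T_s⁴ = (N+1)T_e⁴, hence T_s = (6)^(1/4)×89.34 K = 139.8 K.

140 K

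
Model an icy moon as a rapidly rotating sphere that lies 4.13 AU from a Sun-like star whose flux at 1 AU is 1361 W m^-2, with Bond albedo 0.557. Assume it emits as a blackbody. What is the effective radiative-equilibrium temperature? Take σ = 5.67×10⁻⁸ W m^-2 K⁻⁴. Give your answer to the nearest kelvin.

Flux at the orbit: S = 1361/(4.13)² = 79.79 W m^-2.
The planet absorbs (1−α)S over its disc πR² and re-emits over 4πR², so the mean absorbed flux is (1−0.557)·79.79/4 = 8.837 W m^-2.
Set σT⁴ = 8.837 → T = (8.837/σ)^(1/4) = 111.7 K.

112 K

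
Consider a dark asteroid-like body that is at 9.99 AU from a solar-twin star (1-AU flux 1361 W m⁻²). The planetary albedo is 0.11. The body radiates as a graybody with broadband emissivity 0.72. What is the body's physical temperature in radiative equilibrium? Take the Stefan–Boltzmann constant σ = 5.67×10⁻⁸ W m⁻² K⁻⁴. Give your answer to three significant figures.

92.9 K

Flux at the orbit: S = 1361/(9.99)² = 13.64 W m⁻².
The planet absorbs (1−α)S over its disc πR² and re-emits over 4πR², so the mean absorbed flux is (1−0.11)·13.64/4 = 3.034 W m⁻².
Radiative balance εσT⁴ = 3.034 gives T = [3.034/(0.72·σ)]^(1/4) = 92.85 K.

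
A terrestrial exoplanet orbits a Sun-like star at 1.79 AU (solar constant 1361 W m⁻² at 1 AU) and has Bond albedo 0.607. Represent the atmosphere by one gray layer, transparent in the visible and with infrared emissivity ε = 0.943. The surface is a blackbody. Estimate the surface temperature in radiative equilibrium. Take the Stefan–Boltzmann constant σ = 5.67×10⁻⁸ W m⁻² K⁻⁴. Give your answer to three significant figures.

193 kelvin

By the inverse-square law, S = 1361/1.79² = 424.8 W m⁻².
Effective emission temperature (TOA balance): σT_e⁴ = S(1−α)/4 = 41.73 W m⁻² → T_e = 164.7 K.
Surface balance with a leaky layer gives σT_s⁴ = σT_e⁴·2/(2−ε), so T_s = T_e·[2/(2−0.943)]^(1/4) = 193.2 K.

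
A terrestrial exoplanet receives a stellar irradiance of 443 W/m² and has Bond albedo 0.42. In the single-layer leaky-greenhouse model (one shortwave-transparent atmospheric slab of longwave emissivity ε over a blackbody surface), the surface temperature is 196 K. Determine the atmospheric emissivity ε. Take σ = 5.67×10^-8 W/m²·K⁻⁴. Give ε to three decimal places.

First, T_e = [443.0·(1−0.42)/(4σ)]^(1/4) = 183.5 K.
T_s⁴ = T_e⁴·2/(2−ε) → ε = 2 − 2(T_e/T_s)⁴ = 2 − 2·(183.5/196)⁴ = 0.4647.

0.465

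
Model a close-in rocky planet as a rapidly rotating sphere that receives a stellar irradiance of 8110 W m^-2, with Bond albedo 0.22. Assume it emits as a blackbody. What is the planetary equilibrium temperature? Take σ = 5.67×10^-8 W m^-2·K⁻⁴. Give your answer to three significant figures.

The planet absorbs (1−α)S over its disc πR² and re-emits over 4πR², so the mean absorbed flux is (1−0.22)·8110/4 = 1581 W m^-2.
Balancing against σT⁴: T = (1581/5.67×10⁻⁸)^(1/4) = 408.7 K.

409 K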